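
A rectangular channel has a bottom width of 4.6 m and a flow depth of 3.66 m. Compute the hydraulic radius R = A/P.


For a rectangular section:
Flow area A = b * y = 4.6 * 3.66 = 16.84 m^2.
Wetted perimeter P = b + 2y = 4.6 + 2*3.66 = 11.92 m.
Hydraulic radius R = A/P = 16.84 / 11.92 = 1.4124 m.

1.4124


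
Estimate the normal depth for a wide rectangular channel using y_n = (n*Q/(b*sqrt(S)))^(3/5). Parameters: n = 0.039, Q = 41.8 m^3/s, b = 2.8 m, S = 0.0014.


We use the wide-channel approximation y_n = (n*Q/(b*sqrt(S)))^(3/5).
sqrt(S) = sqrt(0.0014) = 0.037417.
Numerator: n*Q = 0.039 * 41.8 = 1.6302.
Denominator: b*sqrt(S) = 2.8 * 0.037417 = 0.104768.
arg = 15.5603.
y_n = 15.5603^(3/5) = 5.1905 m.

5.1905


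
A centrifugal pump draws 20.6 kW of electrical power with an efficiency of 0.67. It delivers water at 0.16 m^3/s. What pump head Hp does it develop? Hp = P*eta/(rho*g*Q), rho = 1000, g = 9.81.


Pump head formula: Hp = P * eta / (rho * g * Q).
Numerator: P * eta = 20.6 * 1000 * 0.67 = 13802.0 W.
Denominator: rho * g * Q = 1000 * 9.81 * 0.16 = 1569.6.
Hp = 13802.0 / 1569.6 = 8.79 m.

8.79


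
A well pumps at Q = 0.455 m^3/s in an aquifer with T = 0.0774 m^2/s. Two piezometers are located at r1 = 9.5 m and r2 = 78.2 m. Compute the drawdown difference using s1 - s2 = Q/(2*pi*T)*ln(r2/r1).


Thiem equation: s1 - s2 = Q/(2*pi*T) * ln(r2/r1).
ln(r2/r1) = ln(78.2/9.5) = 2.108.
Q/(2*pi*T) = 0.455 / (2*pi*0.0774) = 0.455 / 0.4863 = 0.9356.
s1 - s2 = 0.9356 * 2.108 = 1.9722 m.

1.9722


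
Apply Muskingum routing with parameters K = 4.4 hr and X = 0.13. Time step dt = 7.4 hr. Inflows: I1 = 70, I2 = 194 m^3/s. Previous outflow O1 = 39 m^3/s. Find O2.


Muskingum coefficients:
denom = 2*K*(1-X) + dt = 2*4.4*(1-0.13) + 7.4 = 15.056.
C0 = (dt - 2*K*X)/denom = (7.4 - 2*4.4*0.13)/15.056 = 0.4155.
C1 = (dt + 2*K*X)/denom = (7.4 + 2*4.4*0.13)/15.056 = 0.5675.
C2 = (2*K*(1-X) - dt)/denom = 0.017.
O2 = C0*I2 + C1*I1 + C2*O1
   = 0.4155*194 + 0.5675*70 + 0.017*39
   = 121.0 m^3/s.

121.0


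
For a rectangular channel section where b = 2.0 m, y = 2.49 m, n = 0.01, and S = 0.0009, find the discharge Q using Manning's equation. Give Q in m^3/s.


For a rectangular channel, the cross-sectional area A = b * y = 2.0 * 2.49 = 4.98 m^2.
The wetted perimeter P = b + 2y = 2.0 + 2*2.49 = 6.98 m.
Hydraulic radius R = A/P = 4.98/6.98 = 0.7135 m.
Velocity V = (1/n)*R^(2/3)*S^(1/2) = (1/0.01)*0.7135^(2/3)*0.0009^(1/2) = 2.3954 m/s.
Discharge Q = A * V = 4.98 * 2.3954 = 11.929 m^3/s.

11.929


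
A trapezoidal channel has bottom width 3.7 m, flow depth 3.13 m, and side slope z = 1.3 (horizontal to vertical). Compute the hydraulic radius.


For a trapezoidal section with side slope z:
A = (b + z*y)*y = (3.7 + 1.3*3.13)*3.13 = 24.317 m^2.
P = b + 2*y*sqrt(1 + z^2) = 3.7 + 2*3.13*sqrt(1 + 1.3^2) = 13.967 m.
R = A/P = 24.317 / 13.967 = 1.741 m.

1.741


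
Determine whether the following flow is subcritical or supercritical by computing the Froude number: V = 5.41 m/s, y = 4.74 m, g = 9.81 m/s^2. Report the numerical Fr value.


The Froude number is defined as Fr = V / sqrt(g*y).
g*y = 9.81 * 4.74 = 46.4994.
sqrt(g*y) = sqrt(46.4994) = 6.819.
Fr = 5.41 / 6.819 = 0.7934.
Since Fr < 1, the flow is subcritical.

0.7934


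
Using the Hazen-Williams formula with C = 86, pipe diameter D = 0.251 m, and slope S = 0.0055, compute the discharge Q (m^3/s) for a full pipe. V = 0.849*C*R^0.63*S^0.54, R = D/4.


For a full circular pipe, R = D/4 = 0.251/4 = 0.0628 m.
V = 0.849 * 86 * 0.0628^0.63 * 0.0055^0.54
  = 0.849 * 86 * 0.174782 * 0.060228
  = 0.7686 m/s.
Pipe area A = pi*D^2/4 = pi*0.251^2/4 = 0.0495 m^2.
Q = A * V = 0.0495 * 0.7686 = 0.038 m^3/s.

0.038


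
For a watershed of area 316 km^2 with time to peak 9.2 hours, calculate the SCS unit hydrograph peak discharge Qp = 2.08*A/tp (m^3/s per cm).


SCS formula: Qp = 2.08 * A / tp.
Qp = 2.08 * 316 / 9.2
   = 657.28 / 9.2
   = 71.44 m^3/s per cm.

71.44


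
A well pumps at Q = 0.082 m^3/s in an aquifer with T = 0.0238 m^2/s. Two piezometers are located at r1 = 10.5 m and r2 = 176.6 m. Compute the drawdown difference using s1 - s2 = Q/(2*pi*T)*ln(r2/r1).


Thiem equation: s1 - s2 = Q/(2*pi*T) * ln(r2/r1).
ln(r2/r1) = ln(176.6/10.5) = 2.8225.
Q/(2*pi*T) = 0.082 / (2*pi*0.0238) = 0.082 / 0.1495 = 0.5483.
s1 - s2 = 0.5483 * 2.8225 = 1.5477 m.

1.5477


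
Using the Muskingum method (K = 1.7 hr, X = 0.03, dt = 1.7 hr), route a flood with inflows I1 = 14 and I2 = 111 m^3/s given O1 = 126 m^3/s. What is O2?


Muskingum coefficients:
denom = 2*K*(1-X) + dt = 2*1.7*(1-0.03) + 1.7 = 4.998.
C0 = (dt - 2*K*X)/denom = (1.7 - 2*1.7*0.03)/4.998 = 0.3197.
C1 = (dt + 2*K*X)/denom = (1.7 + 2*1.7*0.03)/4.998 = 0.3605.
C2 = (2*K*(1-X) - dt)/denom = 0.3197.
O2 = C0*I2 + C1*I1 + C2*O1
   = 0.3197*111 + 0.3605*14 + 0.3197*126
   = 80.82 m^3/s.

80.82


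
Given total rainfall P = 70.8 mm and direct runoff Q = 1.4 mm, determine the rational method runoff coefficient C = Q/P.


The runoff coefficient C = runoff depth / rainfall depth.
C = 1.4 / 70.8
  = 0.0198.

0.0198


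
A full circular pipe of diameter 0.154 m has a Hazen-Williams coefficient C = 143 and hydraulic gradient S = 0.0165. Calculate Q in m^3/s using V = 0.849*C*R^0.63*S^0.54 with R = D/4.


For a full circular pipe, R = D/4 = 0.154/4 = 0.0385 m.
V = 0.849 * 143 * 0.0385^0.63 * 0.0165^0.54
  = 0.849 * 143 * 0.128481 * 0.109004
  = 1.7003 m/s.
Pipe area A = pi*D^2/4 = pi*0.154^2/4 = 0.0186 m^2.
Q = A * V = 0.0186 * 1.7003 = 0.0317 m^3/s.

0.0317


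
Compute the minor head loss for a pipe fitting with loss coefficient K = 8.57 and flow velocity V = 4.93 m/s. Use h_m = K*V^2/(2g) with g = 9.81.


Minor loss formula: h_m = K * V^2/(2g).
V^2 = 4.93^2 = 24.3049.
V^2/(2g) = 24.3049 / 19.62 = 1.2388 m.
h_m = 8.57 * 1.2388 = 10.6164 m.

10.6164


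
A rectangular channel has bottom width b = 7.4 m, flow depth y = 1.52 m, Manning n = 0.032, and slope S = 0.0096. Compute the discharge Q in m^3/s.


For a rectangular channel, the cross-sectional area A = b * y = 7.4 * 1.52 = 11.25 m^2.
The wetted perimeter P = b + 2y = 7.4 + 2*1.52 = 10.44 m.
Hydraulic radius R = A/P = 11.25/10.44 = 1.0774 m.
Velocity V = (1/n)*R^(2/3)*S^(1/2) = (1/0.032)*1.0774^(2/3)*0.0096^(1/2) = 3.2179 m/s.
Discharge Q = A * V = 11.25 * 3.2179 = 36.195 m^3/s.

36.195


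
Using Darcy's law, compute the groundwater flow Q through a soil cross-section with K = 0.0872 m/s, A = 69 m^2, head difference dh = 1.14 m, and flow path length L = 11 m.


Darcy's law: Q = K * A * i, where i = dh/L.
Hydraulic gradient i = 1.14 / 11 = 0.103636.
Q = 0.0872 * 69 * 0.103636
  = 0.6236 m^3/s.

0.6236


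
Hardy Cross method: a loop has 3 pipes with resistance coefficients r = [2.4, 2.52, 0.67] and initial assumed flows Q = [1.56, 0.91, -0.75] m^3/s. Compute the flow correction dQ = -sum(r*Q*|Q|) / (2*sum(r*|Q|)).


Numerator terms (r*Q*|Q|): 2.4*1.56*|1.56| = 5.8406; 2.52*0.91*|0.91| = 2.0868; 0.67*-0.75*|-0.75| = -0.3769.
Sum of numerator = 7.5506.
Denominator terms (r*|Q|): 2.4*|1.56| = 3.744; 2.52*|0.91| = 2.2932; 0.67*|-0.75| = 0.5025.
2 * sum of denominator = 2 * 6.5397 = 13.0794.
dQ = -7.5506 / 13.0794 = -0.5773 m^3/s.

-0.5773


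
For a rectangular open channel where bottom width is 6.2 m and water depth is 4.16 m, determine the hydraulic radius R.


For a rectangular section:
Flow area A = b * y = 6.2 * 4.16 = 25.79 m^2.
Wetted perimeter P = b + 2y = 6.2 + 2*4.16 = 14.52 m.
Hydraulic radius R = A/P = 25.79 / 14.52 = 1.7763 m.

1.7763


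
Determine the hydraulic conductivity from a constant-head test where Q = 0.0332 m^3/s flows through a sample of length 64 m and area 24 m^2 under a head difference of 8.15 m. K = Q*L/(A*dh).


From K = Q*L / (A*dh):
Numerator: Q*L = 0.0332 * 64 = 2.1248.
Denominator: A*dh = 24 * 8.15 = 195.6.
K = 2.1248 / 195.6 = 0.010863 m/s.

0.010863


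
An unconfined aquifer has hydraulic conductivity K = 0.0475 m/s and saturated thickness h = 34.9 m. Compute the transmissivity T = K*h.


Transmissivity is defined as T = K * h.
T = 0.0475 * 34.9
  = 1.6578 m^2/s.

1.6578


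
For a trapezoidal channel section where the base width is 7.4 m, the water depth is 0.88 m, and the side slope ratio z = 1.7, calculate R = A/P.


For a trapezoidal section with side slope z:
A = (b + z*y)*y = (7.4 + 1.7*0.88)*0.88 = 7.828 m^2.
P = b + 2*y*sqrt(1 + z^2) = 7.4 + 2*0.88*sqrt(1 + 1.7^2) = 10.871 m.
R = A/P = 7.828 / 10.871 = 0.7201 m.

0.7201


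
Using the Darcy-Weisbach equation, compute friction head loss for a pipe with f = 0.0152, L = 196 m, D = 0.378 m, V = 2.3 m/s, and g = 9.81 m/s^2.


Darcy-Weisbach equation: h_f = f * (L/D) * V^2/(2g).
f * L/D = 0.0152 * 196/0.378 = 7.8815.
V^2/(2g) = 2.3^2 / (2*9.81) = 5.29 / 19.62 = 0.2696 m.
h_f = 7.8815 * 0.2696 = 2.125 m.

2.125


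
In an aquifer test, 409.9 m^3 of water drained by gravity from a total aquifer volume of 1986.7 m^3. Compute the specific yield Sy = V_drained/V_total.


Specific yield Sy = Volume drained / Total volume.
Sy = 409.9 / 1986.7
   = 0.2063.

0.2063


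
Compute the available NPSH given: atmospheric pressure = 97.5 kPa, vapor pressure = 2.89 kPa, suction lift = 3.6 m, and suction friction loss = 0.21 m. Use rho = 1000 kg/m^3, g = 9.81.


NPSHa = p_atm/(rho*g) - z_s - hf_s - p_vap/(rho*g).
p_atm/(rho*g) = 97.5*1000 / (1000*9.81) = 9.939 m.
p_vap/(rho*g) = 2.89*1000 / (1000*9.81) = 0.295 m.
NPSHa = 9.939 - 3.6 - 0.21 - 0.295
      = 5.83 m.

5.83


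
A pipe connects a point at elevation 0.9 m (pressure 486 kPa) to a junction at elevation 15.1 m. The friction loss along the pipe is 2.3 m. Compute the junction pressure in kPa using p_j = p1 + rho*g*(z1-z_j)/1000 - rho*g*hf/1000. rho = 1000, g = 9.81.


Junction pressure: p_j = p1 + rho*g*(z1 - z_j)/1000 - rho*g*hf/1000.
Elevation term = 1000*9.81*(0.9 - 15.1)/1000 = -139.302 kPa.
Friction term = 1000*9.81*2.3/1000 = 22.563 kPa.
p_j = 486 + -139.302 - 22.563 = 324.13 kPa.

324.13


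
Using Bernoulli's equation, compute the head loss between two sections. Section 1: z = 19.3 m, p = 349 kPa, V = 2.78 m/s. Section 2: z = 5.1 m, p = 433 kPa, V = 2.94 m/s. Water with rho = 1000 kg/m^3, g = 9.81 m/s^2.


Total head at each section: H = z + p/(rho*g) + V^2/(2g).
H1 = 19.3 + 349*1000/(1000*9.81) + 2.78^2/(2*9.81)
   = 19.3 + 35.576 + 0.3939
   = 55.27 m.
H2 = 5.1 + 433*1000/(1000*9.81) + 2.94^2/(2*9.81)
   = 5.1 + 44.139 + 0.4406
   = 49.679 m.
h_L = H1 - H2 = 55.27 - 49.679 = 5.591 m.

5.591


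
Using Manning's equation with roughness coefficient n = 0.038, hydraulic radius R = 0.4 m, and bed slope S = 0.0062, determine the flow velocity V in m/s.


Manning's equation gives V = (1/n) * R^(2/3) * S^(1/2).
First, compute R^(2/3) = 0.4^(2/3) = 0.5429.
Next, S^(1/2) = 0.0062^(1/2) = 0.07874.
Then 1/n = 1/0.038 = 26.32.
V = 26.32 * 0.5429 * 0.07874 = 1.1249 m/s.

1.1249


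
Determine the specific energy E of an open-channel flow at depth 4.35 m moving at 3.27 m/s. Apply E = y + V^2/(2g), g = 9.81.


Specific energy E = y + V^2/(2g).
Velocity head = V^2/(2g) = 3.27^2 / (2*9.81) = 10.6929 / 19.62 = 0.545 m.
E = 4.35 + 0.545 = 4.895 m.

4.895


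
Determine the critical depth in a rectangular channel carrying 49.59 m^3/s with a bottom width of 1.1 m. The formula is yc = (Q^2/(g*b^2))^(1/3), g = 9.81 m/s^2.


Using yc = (Q^2 / (g * b^2))^(1/3):
Q^2 = 49.59^2 = 2459.17.
g * b^2 = 9.81 * 1.1^2 = 9.81 * 1.21 = 11.87.
Q^2 / (g*b^2) = 2459.17 / 11.87 = 207.1752.
yc = 207.1752^(1/3) = 5.9171 m.

5.9171


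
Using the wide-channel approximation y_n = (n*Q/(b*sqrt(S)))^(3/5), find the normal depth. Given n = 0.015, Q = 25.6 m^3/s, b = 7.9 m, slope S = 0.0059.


We use the wide-channel approximation y_n = (n*Q/(b*sqrt(S)))^(3/5).
sqrt(S) = sqrt(0.0059) = 0.076811.
Numerator: n*Q = 0.015 * 25.6 = 0.384.
Denominator: b*sqrt(S) = 7.9 * 0.076811 = 0.606807.
arg = 0.6328.
y_n = 0.6328^(3/5) = 0.7599 m.

0.7599


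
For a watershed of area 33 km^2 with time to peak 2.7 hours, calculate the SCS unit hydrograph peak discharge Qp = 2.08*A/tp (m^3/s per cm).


SCS formula: Qp = 2.08 * A / tp.
Qp = 2.08 * 33 / 2.7
   = 68.64 / 2.7
   = 25.42 m^3/s per cm.

25.42


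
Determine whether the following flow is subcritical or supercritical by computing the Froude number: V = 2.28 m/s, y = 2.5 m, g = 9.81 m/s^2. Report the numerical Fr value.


The Froude number is defined as Fr = V / sqrt(g*y).
g*y = 9.81 * 2.5 = 24.525.
sqrt(g*y) = sqrt(24.525) = 4.9523.
Fr = 2.28 / 4.9523 = 0.4604.
Since Fr < 1, the flow is subcritical.

0.4604


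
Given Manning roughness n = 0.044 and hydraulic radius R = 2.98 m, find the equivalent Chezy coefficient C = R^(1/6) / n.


The Chezy coefficient relates to Manning's n through C = R^(1/6) / n.
R^(1/6) = 2.98^(1/6) = 1.199599.
C = 1.199599 / 0.044 = 27.26 m^(1/2)/s.

27.26


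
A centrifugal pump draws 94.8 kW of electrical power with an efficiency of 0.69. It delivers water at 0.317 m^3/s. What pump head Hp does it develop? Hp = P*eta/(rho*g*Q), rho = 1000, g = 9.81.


Pump head formula: Hp = P * eta / (rho * g * Q).
Numerator: P * eta = 94.8 * 1000 * 0.69 = 65412.0 W.
Denominator: rho * g * Q = 1000 * 9.81 * 0.317 = 3109.77.
Hp = 65412.0 / 3109.77 = 21.03 m.

21.03


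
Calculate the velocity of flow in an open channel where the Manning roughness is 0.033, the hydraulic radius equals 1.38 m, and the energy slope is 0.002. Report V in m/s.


Manning's equation gives V = (1/n) * R^(2/3) * S^(1/2).
First, compute R^(2/3) = 1.38^(2/3) = 1.2395.
Next, S^(1/2) = 0.002^(1/2) = 0.044721.
Then 1/n = 1/0.033 = 30.3.
V = 30.3 * 1.2395 * 0.044721 = 1.6798 m/s.

1.6798


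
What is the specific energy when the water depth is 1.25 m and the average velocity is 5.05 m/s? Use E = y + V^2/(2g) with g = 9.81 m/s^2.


Specific energy E = y + V^2/(2g).
Velocity head = V^2/(2g) = 5.05^2 / (2*9.81) = 25.5025 / 19.62 = 1.2998 m.
E = 1.25 + 1.2998 = 2.5498 m.

2.5498


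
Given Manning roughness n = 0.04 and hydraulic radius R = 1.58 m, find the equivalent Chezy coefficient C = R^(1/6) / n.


The Chezy coefficient relates to Manning's n through C = R^(1/6) / n.
R^(1/6) = 1.58^(1/6) = 1.079219.
C = 1.079219 / 0.04 = 26.98 m^(1/2)/s.

26.98


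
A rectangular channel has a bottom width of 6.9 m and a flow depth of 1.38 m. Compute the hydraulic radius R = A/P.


For a rectangular section:
Flow area A = b * y = 6.9 * 1.38 = 9.52 m^2.
Wetted perimeter P = b + 2y = 6.9 + 2*1.38 = 9.66 m.
Hydraulic radius R = A/P = 9.52 / 9.66 = 0.9857 m.

0.9857


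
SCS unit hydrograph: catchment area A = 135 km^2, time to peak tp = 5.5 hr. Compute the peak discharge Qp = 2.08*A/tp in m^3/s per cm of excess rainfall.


SCS formula: Qp = 2.08 * A / tp.
Qp = 2.08 * 135 / 5.5
   = 280.8 / 5.5
   = 51.05 m^3/s per cm.

51.05


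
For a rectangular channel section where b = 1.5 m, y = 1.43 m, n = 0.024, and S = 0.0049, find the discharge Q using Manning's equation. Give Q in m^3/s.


For a rectangular channel, the cross-sectional area A = b * y = 1.5 * 1.43 = 2.15 m^2.
The wetted perimeter P = b + 2y = 1.5 + 2*1.43 = 4.36 m.
Hydraulic radius R = A/P = 2.15/4.36 = 0.492 m.
Velocity V = (1/n)*R^(2/3)*S^(1/2) = (1/0.024)*0.492^(2/3)*0.0049^(1/2) = 1.8177 m/s.
Discharge Q = A * V = 2.15 * 1.8177 = 3.899 m^3/s.

3.899


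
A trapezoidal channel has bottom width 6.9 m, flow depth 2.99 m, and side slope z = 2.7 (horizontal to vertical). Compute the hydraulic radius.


For a trapezoidal section with side slope z:
A = (b + z*y)*y = (6.9 + 2.7*2.99)*2.99 = 44.769 m^2.
P = b + 2*y*sqrt(1 + z^2) = 6.9 + 2*2.99*sqrt(1 + 2.7^2) = 24.118 m.
R = A/P = 44.769 / 24.118 = 1.8563 m.

1.8563


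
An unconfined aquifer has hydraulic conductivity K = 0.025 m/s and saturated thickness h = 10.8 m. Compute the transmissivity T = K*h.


Transmissivity is defined as T = K * h.
T = 0.025 * 10.8
  = 0.27 m^2/s.

0.27


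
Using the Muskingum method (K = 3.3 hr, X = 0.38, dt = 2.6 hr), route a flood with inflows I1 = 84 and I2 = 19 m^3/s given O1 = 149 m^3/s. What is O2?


Muskingum coefficients:
denom = 2*K*(1-X) + dt = 2*3.3*(1-0.38) + 2.6 = 6.692.
C0 = (dt - 2*K*X)/denom = (2.6 - 2*3.3*0.38)/6.692 = 0.0137.
C1 = (dt + 2*K*X)/denom = (2.6 + 2*3.3*0.38)/6.692 = 0.7633.
C2 = (2*K*(1-X) - dt)/denom = 0.223.
O2 = C0*I2 + C1*I1 + C2*O1
   = 0.0137*19 + 0.7633*84 + 0.223*149
   = 97.6 m^3/s.

97.6


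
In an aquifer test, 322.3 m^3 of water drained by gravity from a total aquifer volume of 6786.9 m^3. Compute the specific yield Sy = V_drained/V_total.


Specific yield Sy = Volume drained / Total volume.
Sy = 322.3 / 6786.9
   = 0.0475.

0.0475


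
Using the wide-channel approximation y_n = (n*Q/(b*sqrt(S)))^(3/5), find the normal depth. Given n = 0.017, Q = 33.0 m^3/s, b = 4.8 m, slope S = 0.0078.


We use the wide-channel approximation y_n = (n*Q/(b*sqrt(S)))^(3/5).
sqrt(S) = sqrt(0.0078) = 0.088318.
Numerator: n*Q = 0.017 * 33.0 = 0.561.
Denominator: b*sqrt(S) = 4.8 * 0.088318 = 0.423926.
arg = 1.3233.
y_n = 1.3233^(3/5) = 1.1831 m.

1.1831


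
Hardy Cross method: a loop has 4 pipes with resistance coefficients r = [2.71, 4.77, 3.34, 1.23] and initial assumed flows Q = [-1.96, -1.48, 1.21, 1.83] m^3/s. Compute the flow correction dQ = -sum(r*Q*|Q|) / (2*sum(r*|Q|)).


Numerator terms (r*Q*|Q|): 2.71*-1.96*|-1.96| = -10.4107; 4.77*-1.48*|-1.48| = -10.4482; 3.34*1.21*|1.21| = 4.8901; 1.23*1.83*|1.83| = 4.1191.
Sum of numerator = -11.8497.
Denominator terms (r*|Q|): 2.71*|-1.96| = 5.3116; 4.77*|-1.48| = 7.0596; 3.34*|1.21| = 4.0414; 1.23*|1.83| = 2.2509.
2 * sum of denominator = 2 * 18.6635 = 37.327.
dQ = --11.8497 / 37.327 = 0.3175 m^3/s.

0.3175


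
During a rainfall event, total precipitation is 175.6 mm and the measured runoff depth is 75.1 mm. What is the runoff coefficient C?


The runoff coefficient C = runoff depth / rainfall depth.
C = 75.1 / 175.6
  = 0.4277.

0.4277


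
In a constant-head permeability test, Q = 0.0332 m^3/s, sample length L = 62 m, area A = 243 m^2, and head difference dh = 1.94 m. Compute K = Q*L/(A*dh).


From K = Q*L / (A*dh):
Numerator: Q*L = 0.0332 * 62 = 2.0584.
Denominator: A*dh = 243 * 1.94 = 471.42.
K = 2.0584 / 471.42 = 0.004366 m/s.

0.004366


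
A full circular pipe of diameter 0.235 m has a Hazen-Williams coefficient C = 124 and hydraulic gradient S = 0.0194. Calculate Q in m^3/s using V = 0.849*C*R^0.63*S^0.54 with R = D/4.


For a full circular pipe, R = D/4 = 0.235/4 = 0.0587 m.
V = 0.849 * 124 * 0.0587^0.63 * 0.0194^0.54
  = 0.849 * 124 * 0.167678 * 0.118963
  = 2.1 m/s.
Pipe area A = pi*D^2/4 = pi*0.235^2/4 = 0.0434 m^2.
Q = A * V = 0.0434 * 2.1 = 0.0911 m^3/s.

0.0911


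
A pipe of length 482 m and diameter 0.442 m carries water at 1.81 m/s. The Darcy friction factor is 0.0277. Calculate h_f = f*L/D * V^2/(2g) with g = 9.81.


Darcy-Weisbach equation: h_f = f * (L/D) * V^2/(2g).
f * L/D = 0.0277 * 482/0.442 = 30.2068.
V^2/(2g) = 1.81^2 / (2*9.81) = 3.2761 / 19.62 = 0.167 m.
h_f = 30.2068 * 0.167 = 5.044 m.

5.044


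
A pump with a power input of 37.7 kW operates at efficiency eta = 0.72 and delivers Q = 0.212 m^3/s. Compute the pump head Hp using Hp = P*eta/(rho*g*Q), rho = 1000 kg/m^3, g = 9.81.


Pump head formula: Hp = P * eta / (rho * g * Q).
Numerator: P * eta = 37.7 * 1000 * 0.72 = 27144.0 W.
Denominator: rho * g * Q = 1000 * 9.81 * 0.212 = 2079.72.
Hp = 27144.0 / 2079.72 = 13.05 m.

13.05


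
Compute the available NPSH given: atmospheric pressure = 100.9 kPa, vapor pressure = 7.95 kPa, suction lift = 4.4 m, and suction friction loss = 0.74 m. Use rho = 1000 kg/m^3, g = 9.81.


NPSHa = p_atm/(rho*g) - z_s - hf_s - p_vap/(rho*g).
p_atm/(rho*g) = 100.9*1000 / (1000*9.81) = 10.285 m.
p_vap/(rho*g) = 7.95*1000 / (1000*9.81) = 0.81 m.
NPSHa = 10.285 - 4.4 - 0.74 - 0.81
      = 4.34 m.

4.34


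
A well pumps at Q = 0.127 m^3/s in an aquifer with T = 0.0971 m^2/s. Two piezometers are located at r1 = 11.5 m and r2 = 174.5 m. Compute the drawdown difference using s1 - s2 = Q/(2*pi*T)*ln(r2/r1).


Thiem equation: s1 - s2 = Q/(2*pi*T) * ln(r2/r1).
ln(r2/r1) = ln(174.5/11.5) = 2.7196.
Q/(2*pi*T) = 0.127 / (2*pi*0.0971) = 0.127 / 0.6101 = 0.2082.
s1 - s2 = 0.2082 * 2.7196 = 0.5661 m.

0.5661


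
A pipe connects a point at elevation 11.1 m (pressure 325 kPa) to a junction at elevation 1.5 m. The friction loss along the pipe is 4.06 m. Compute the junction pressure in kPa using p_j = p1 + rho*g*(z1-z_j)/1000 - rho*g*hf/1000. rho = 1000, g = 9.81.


Junction pressure: p_j = p1 + rho*g*(z1 - z_j)/1000 - rho*g*hf/1000.
Elevation term = 1000*9.81*(11.1 - 1.5)/1000 = 94.176 kPa.
Friction term = 1000*9.81*4.06/1000 = 39.829 kPa.
p_j = 325 + 94.176 - 39.829 = 379.35 kPa.

379.35


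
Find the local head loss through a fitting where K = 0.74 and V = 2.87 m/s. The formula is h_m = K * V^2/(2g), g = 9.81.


Minor loss formula: h_m = K * V^2/(2g).
V^2 = 2.87^2 = 8.2369.
V^2/(2g) = 8.2369 / 19.62 = 0.4198 m.
h_m = 0.74 * 0.4198 = 0.3107 m.

0.3107


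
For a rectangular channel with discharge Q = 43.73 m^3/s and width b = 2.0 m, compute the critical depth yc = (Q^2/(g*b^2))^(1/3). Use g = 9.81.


Using yc = (Q^2 / (g * b^2))^(1/3):
Q^2 = 43.73^2 = 1912.31.
g * b^2 = 9.81 * 2.0^2 = 9.81 * 4.0 = 39.24.
Q^2 / (g*b^2) = 1912.31 / 39.24 = 48.7337.
yc = 48.7337^(1/3) = 3.6527 m.

3.6527


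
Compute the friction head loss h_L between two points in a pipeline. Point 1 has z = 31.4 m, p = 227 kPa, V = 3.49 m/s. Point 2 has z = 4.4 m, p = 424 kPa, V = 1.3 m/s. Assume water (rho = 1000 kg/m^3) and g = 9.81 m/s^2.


Total head at each section: H = z + p/(rho*g) + V^2/(2g).
H1 = 31.4 + 227*1000/(1000*9.81) + 3.49^2/(2*9.81)
   = 31.4 + 23.14 + 0.6208
   = 55.16 m.
H2 = 4.4 + 424*1000/(1000*9.81) + 1.3^2/(2*9.81)
   = 4.4 + 43.221 + 0.0861
   = 47.707 m.
h_L = H1 - H2 = 55.16 - 47.707 = 7.453 m.

7.453


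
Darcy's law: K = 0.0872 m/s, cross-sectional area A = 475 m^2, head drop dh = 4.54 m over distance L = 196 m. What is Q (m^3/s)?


Darcy's law: Q = K * A * i, where i = dh/L.
Hydraulic gradient i = 4.54 / 196 = 0.023163.
Q = 0.0872 * 475 * 0.023163
  = 0.9594 m^3/s.

0.9594


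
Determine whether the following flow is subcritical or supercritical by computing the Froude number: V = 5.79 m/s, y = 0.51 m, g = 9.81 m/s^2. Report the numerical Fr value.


The Froude number is defined as Fr = V / sqrt(g*y).
g*y = 9.81 * 0.51 = 5.0031.
sqrt(g*y) = sqrt(5.0031) = 2.2368.
Fr = 5.79 / 2.2368 = 2.5886.
Since Fr > 1, the flow is supercritical.

2.5886


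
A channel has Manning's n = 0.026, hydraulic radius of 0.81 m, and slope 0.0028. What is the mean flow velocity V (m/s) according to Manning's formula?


Manning's equation gives V = (1/n) * R^(2/3) * S^(1/2).
First, compute R^(2/3) = 0.81^(2/3) = 0.8689.
Next, S^(1/2) = 0.0028^(1/2) = 0.052915.
Then 1/n = 1/0.026 = 38.46.
V = 38.46 * 0.8689 * 0.052915 = 1.7685 m/s.

1.7685


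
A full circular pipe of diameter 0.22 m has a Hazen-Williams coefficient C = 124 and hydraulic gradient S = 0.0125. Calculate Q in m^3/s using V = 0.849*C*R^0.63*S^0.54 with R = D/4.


For a full circular pipe, R = D/4 = 0.22/4 = 0.055 m.
V = 0.849 * 124 * 0.055^0.63 * 0.0125^0.54
  = 0.849 * 124 * 0.160853 * 0.093828
  = 1.5889 m/s.
Pipe area A = pi*D^2/4 = pi*0.22^2/4 = 0.038 m^2.
Q = A * V = 0.038 * 1.5889 = 0.0604 m^3/s.

0.0604


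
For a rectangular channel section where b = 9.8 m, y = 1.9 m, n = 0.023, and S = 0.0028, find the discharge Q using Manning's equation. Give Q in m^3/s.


For a rectangular channel, the cross-sectional area A = b * y = 9.8 * 1.9 = 18.62 m^2.
The wetted perimeter P = b + 2y = 9.8 + 2*1.9 = 13.6 m.
Hydraulic radius R = A/P = 18.62/13.6 = 1.3691 m.
Velocity V = (1/n)*R^(2/3)*S^(1/2) = (1/0.023)*1.3691^(2/3)*0.0028^(1/2) = 2.8367 m/s.
Discharge Q = A * V = 18.62 * 2.8367 = 52.819 m^3/s.

52.819


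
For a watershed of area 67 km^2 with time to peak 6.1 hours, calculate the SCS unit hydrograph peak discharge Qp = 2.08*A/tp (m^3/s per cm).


SCS formula: Qp = 2.08 * A / tp.
Qp = 2.08 * 67 / 6.1
   = 139.36 / 6.1
   = 22.85 m^3/s per cm.

22.85


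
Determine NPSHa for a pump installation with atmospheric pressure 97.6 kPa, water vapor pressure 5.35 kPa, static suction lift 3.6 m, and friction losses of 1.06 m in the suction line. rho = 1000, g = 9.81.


NPSHa = p_atm/(rho*g) - z_s - hf_s - p_vap/(rho*g).
p_atm/(rho*g) = 97.6*1000 / (1000*9.81) = 9.949 m.
p_vap/(rho*g) = 5.35*1000 / (1000*9.81) = 0.545 m.
NPSHa = 9.949 - 3.6 - 1.06 - 0.545
      = 4.74 m.

4.74


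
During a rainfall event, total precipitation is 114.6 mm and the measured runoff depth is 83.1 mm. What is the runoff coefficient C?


The runoff coefficient C = runoff depth / rainfall depth.
C = 83.1 / 114.6
  = 0.7251.

0.7251


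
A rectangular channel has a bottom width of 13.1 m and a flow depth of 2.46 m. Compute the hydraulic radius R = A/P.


For a rectangular section:
Flow area A = b * y = 13.1 * 2.46 = 32.23 m^2.
Wetted perimeter P = b + 2y = 13.1 + 2*2.46 = 18.02 m.
Hydraulic radius R = A/P = 32.23 / 18.02 = 1.7883 m.

1.7883


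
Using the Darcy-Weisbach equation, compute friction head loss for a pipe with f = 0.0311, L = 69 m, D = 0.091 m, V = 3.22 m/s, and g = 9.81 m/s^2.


Darcy-Weisbach equation: h_f = f * (L/D) * V^2/(2g).
f * L/D = 0.0311 * 69/0.091 = 23.5813.
V^2/(2g) = 3.22^2 / (2*9.81) = 10.3684 / 19.62 = 0.5285 m.
h_f = 23.5813 * 0.5285 = 12.462 m.

12.462


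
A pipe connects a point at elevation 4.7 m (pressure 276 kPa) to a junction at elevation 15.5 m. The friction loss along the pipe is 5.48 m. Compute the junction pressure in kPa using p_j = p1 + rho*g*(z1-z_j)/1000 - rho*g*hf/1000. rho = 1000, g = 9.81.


Junction pressure: p_j = p1 + rho*g*(z1 - z_j)/1000 - rho*g*hf/1000.
Elevation term = 1000*9.81*(4.7 - 15.5)/1000 = -105.948 kPa.
Friction term = 1000*9.81*5.48/1000 = 53.759 kPa.
p_j = 276 + -105.948 - 53.759 = 116.29 kPa.

116.29


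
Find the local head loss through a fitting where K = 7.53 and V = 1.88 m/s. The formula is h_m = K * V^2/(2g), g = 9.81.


Minor loss formula: h_m = K * V^2/(2g).
V^2 = 1.88^2 = 3.5344.
V^2/(2g) = 3.5344 / 19.62 = 0.1801 m.
h_m = 7.53 * 0.1801 = 1.3565 m.

1.3565


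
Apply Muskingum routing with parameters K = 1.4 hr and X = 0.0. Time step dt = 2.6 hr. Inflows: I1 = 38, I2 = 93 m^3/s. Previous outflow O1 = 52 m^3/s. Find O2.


Muskingum coefficients:
denom = 2*K*(1-X) + dt = 2*1.4*(1-0.0) + 2.6 = 5.4.
C0 = (dt - 2*K*X)/denom = (2.6 - 2*1.4*0.0)/5.4 = 0.4815.
C1 = (dt + 2*K*X)/denom = (2.6 + 2*1.4*0.0)/5.4 = 0.4815.
C2 = (2*K*(1-X) - dt)/denom = 0.037.
O2 = C0*I2 + C1*I1 + C2*O1
   = 0.4815*93 + 0.4815*38 + 0.037*52
   = 65.0 m^3/s.

65.0


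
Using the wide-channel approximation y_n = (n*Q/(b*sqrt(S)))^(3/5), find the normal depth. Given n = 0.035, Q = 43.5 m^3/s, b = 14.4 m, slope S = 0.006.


We use the wide-channel approximation y_n = (n*Q/(b*sqrt(S)))^(3/5).
sqrt(S) = sqrt(0.006) = 0.07746.
Numerator: n*Q = 0.035 * 43.5 = 1.5225.
Denominator: b*sqrt(S) = 14.4 * 0.07746 = 1.115424.
arg = 1.365.
y_n = 1.365^(3/5) = 1.2052 m.

1.2052


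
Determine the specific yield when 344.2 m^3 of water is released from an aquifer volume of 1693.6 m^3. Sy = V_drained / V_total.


Specific yield Sy = Volume drained / Total volume.
Sy = 344.2 / 1693.6
   = 0.2032.

0.2032


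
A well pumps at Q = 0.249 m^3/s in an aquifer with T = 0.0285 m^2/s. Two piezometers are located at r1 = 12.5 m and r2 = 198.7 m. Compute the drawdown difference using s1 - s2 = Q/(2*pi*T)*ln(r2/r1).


Thiem equation: s1 - s2 = Q/(2*pi*T) * ln(r2/r1).
ln(r2/r1) = ln(198.7/12.5) = 2.7661.
Q/(2*pi*T) = 0.249 / (2*pi*0.0285) = 0.249 / 0.1791 = 1.3905.
s1 - s2 = 1.3905 * 2.7661 = 3.8462 m.

3.8462


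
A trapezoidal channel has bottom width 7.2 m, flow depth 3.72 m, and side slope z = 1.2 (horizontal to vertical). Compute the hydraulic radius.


For a trapezoidal section with side slope z:
A = (b + z*y)*y = (7.2 + 1.2*3.72)*3.72 = 43.39 m^2.
P = b + 2*y*sqrt(1 + z^2) = 7.2 + 2*3.72*sqrt(1 + 1.2^2) = 18.822 m.
R = A/P = 43.39 / 18.822 = 2.3053 m.

2.3053


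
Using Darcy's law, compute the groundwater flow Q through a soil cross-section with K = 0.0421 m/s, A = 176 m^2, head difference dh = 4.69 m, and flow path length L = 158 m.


Darcy's law: Q = K * A * i, where i = dh/L.
Hydraulic gradient i = 4.69 / 158 = 0.029684.
Q = 0.0421 * 176 * 0.029684
  = 0.2199 m^3/s.

0.2199


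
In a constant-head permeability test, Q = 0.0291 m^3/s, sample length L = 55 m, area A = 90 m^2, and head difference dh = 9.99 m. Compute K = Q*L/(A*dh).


From K = Q*L / (A*dh):
Numerator: Q*L = 0.0291 * 55 = 1.6005.
Denominator: A*dh = 90 * 9.99 = 899.1.
K = 1.6005 / 899.1 = 0.00178 m/s.

0.00178


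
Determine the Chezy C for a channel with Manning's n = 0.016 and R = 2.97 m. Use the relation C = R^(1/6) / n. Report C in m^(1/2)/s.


The Chezy coefficient relates to Manning's n through C = R^(1/6) / n.
R^(1/6) = 2.97^(1/6) = 1.198927.
C = 1.198927 / 0.016 = 74.93 m^(1/2)/s.

74.93


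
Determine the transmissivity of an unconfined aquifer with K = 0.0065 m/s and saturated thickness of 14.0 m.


Transmissivity is defined as T = K * h.
T = 0.0065 * 14.0
  = 0.091 m^2/s.

0.091


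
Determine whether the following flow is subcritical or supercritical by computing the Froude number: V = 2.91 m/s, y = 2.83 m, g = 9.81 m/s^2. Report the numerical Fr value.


The Froude number is defined as Fr = V / sqrt(g*y).
g*y = 9.81 * 2.83 = 27.7623.
sqrt(g*y) = sqrt(27.7623) = 5.269.
Fr = 2.91 / 5.269 = 0.5523.
Since Fr < 1, the flow is subcritical.

0.5523


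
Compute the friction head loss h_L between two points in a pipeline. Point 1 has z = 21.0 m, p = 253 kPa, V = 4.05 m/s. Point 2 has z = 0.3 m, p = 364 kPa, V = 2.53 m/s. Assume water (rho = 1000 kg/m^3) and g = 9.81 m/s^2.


Total head at each section: H = z + p/(rho*g) + V^2/(2g).
H1 = 21.0 + 253*1000/(1000*9.81) + 4.05^2/(2*9.81)
   = 21.0 + 25.79 + 0.836
   = 47.626 m.
H2 = 0.3 + 364*1000/(1000*9.81) + 2.53^2/(2*9.81)
   = 0.3 + 37.105 + 0.3262
   = 37.731 m.
h_L = H1 - H2 = 47.626 - 37.731 = 9.895 m.

9.895


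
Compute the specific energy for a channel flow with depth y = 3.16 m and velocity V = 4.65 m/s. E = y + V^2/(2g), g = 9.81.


Specific energy E = y + V^2/(2g).
Velocity head = V^2/(2g) = 4.65^2 / (2*9.81) = 21.6225 / 19.62 = 1.1021 m.
E = 3.16 + 1.1021 = 4.2621 m.

4.2621


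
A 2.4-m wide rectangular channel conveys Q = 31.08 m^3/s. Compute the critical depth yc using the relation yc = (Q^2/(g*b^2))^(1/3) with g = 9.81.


Using yc = (Q^2 / (g * b^2))^(1/3):
Q^2 = 31.08^2 = 965.97.
g * b^2 = 9.81 * 2.4^2 = 9.81 * 5.76 = 56.51.
Q^2 / (g*b^2) = 965.97 / 56.51 = 17.0938.
yc = 17.0938^(1/3) = 2.5761 m.

2.5761


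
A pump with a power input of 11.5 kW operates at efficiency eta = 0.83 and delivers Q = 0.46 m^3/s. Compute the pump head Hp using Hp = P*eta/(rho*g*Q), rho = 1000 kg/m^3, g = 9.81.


Pump head formula: Hp = P * eta / (rho * g * Q).
Numerator: P * eta = 11.5 * 1000 * 0.83 = 9545.0 W.
Denominator: rho * g * Q = 1000 * 9.81 * 0.46 = 4512.6.
Hp = 9545.0 / 4512.6 = 2.12 m.

2.12


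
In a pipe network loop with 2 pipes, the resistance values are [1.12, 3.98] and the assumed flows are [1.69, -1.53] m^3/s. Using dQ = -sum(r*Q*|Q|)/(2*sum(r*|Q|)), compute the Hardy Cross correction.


Numerator terms (r*Q*|Q|): 1.12*1.69*|1.69| = 3.1988; 3.98*-1.53*|-1.53| = -9.3168.
Sum of numerator = -6.118.
Denominator terms (r*|Q|): 1.12*|1.69| = 1.8928; 3.98*|-1.53| = 6.0894.
2 * sum of denominator = 2 * 7.9822 = 15.9644.
dQ = --6.118 / 15.9644 = 0.3832 m^3/s.

0.3832


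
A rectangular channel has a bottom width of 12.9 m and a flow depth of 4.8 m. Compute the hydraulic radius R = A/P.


For a rectangular section:
Flow area A = b * y = 12.9 * 4.8 = 61.92 m^2.
Wetted perimeter P = b + 2y = 12.9 + 2*4.8 = 22.5 m.
Hydraulic radius R = A/P = 61.92 / 22.5 = 2.752 m.

2.752


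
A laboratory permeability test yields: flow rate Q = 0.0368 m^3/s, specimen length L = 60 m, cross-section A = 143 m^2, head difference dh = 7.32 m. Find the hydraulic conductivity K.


From K = Q*L / (A*dh):
Numerator: Q*L = 0.0368 * 60 = 2.208.
Denominator: A*dh = 143 * 7.32 = 1046.76.
K = 2.208 / 1046.76 = 0.002109 m/s.

0.002109


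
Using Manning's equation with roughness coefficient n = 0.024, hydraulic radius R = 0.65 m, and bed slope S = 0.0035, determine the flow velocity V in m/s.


Manning's equation gives V = (1/n) * R^(2/3) * S^(1/2).
First, compute R^(2/3) = 0.65^(2/3) = 0.7504.
Next, S^(1/2) = 0.0035^(1/2) = 0.059161.
Then 1/n = 1/0.024 = 41.67.
V = 41.67 * 0.7504 * 0.059161 = 1.8497 m/s.

1.8497


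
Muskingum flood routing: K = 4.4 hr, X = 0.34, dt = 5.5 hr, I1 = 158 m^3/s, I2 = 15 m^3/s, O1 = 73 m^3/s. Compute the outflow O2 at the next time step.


Muskingum coefficients:
denom = 2*K*(1-X) + dt = 2*4.4*(1-0.34) + 5.5 = 11.308.
C0 = (dt - 2*K*X)/denom = (5.5 - 2*4.4*0.34)/11.308 = 0.2218.
C1 = (dt + 2*K*X)/denom = (5.5 + 2*4.4*0.34)/11.308 = 0.751.
C2 = (2*K*(1-X) - dt)/denom = 0.0272.
O2 = C0*I2 + C1*I1 + C2*O1
   = 0.2218*15 + 0.751*158 + 0.0272*73
   = 123.97 m^3/s.

123.97


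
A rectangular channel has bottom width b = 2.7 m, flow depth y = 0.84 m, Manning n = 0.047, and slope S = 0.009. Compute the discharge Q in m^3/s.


For a rectangular channel, the cross-sectional area A = b * y = 2.7 * 0.84 = 2.27 m^2.
The wetted perimeter P = b + 2y = 2.7 + 2*0.84 = 4.38 m.
Hydraulic radius R = A/P = 2.27/4.38 = 0.5178 m.
Velocity V = (1/n)*R^(2/3)*S^(1/2) = (1/0.047)*0.5178^(2/3)*0.009^(1/2) = 1.3016 m/s.
Discharge Q = A * V = 2.27 * 1.3016 = 2.952 m^3/s.

2.952


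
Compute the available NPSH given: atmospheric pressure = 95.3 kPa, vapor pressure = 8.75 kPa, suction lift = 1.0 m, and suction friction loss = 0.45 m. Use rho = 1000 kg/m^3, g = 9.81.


NPSHa = p_atm/(rho*g) - z_s - hf_s - p_vap/(rho*g).
p_atm/(rho*g) = 95.3*1000 / (1000*9.81) = 9.715 m.
p_vap/(rho*g) = 8.75*1000 / (1000*9.81) = 0.892 m.
NPSHa = 9.715 - 1.0 - 0.45 - 0.892
      = 7.37 m.

7.37


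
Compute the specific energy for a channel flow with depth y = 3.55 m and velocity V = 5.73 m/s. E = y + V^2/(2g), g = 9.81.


Specific energy E = y + V^2/(2g).
Velocity head = V^2/(2g) = 5.73^2 / (2*9.81) = 32.8329 / 19.62 = 1.6734 m.
E = 3.55 + 1.6734 = 5.2234 m.

5.2234


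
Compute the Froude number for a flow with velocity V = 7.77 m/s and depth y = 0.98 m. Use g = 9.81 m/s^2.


The Froude number is defined as Fr = V / sqrt(g*y).
g*y = 9.81 * 0.98 = 9.6138.
sqrt(g*y) = sqrt(9.6138) = 3.1006.
Fr = 7.77 / 3.1006 = 2.506.

2.506


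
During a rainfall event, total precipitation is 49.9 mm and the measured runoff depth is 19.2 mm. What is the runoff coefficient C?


The runoff coefficient C = runoff depth / rainfall depth.
C = 19.2 / 49.9
  = 0.3848.

0.3848


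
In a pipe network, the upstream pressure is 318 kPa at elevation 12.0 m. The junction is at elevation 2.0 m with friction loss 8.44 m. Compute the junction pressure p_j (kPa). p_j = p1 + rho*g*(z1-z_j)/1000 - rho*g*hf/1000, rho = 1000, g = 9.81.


Junction pressure: p_j = p1 + rho*g*(z1 - z_j)/1000 - rho*g*hf/1000.
Elevation term = 1000*9.81*(12.0 - 2.0)/1000 = 98.1 kPa.
Friction term = 1000*9.81*8.44/1000 = 82.796 kPa.
p_j = 318 + 98.1 - 82.796 = 333.3 kPa.

333.3


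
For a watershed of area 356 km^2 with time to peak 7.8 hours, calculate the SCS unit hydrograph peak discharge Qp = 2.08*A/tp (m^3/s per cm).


SCS formula: Qp = 2.08 * A / tp.
Qp = 2.08 * 356 / 7.8
   = 740.48 / 7.8
   = 94.93 m^3/s per cm.

94.93


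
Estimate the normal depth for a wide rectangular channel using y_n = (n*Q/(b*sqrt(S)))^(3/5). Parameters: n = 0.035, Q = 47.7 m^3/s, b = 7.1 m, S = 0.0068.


We use the wide-channel approximation y_n = (n*Q/(b*sqrt(S)))^(3/5).
sqrt(S) = sqrt(0.0068) = 0.082462.
Numerator: n*Q = 0.035 * 47.7 = 1.6695.
Denominator: b*sqrt(S) = 7.1 * 0.082462 = 0.58548.
arg = 2.8515.
y_n = 2.8515^(3/5) = 1.8752 m.

1.8752


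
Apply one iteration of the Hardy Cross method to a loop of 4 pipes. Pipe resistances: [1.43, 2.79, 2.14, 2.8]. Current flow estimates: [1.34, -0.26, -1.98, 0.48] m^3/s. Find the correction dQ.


Numerator terms (r*Q*|Q|): 1.43*1.34*|1.34| = 2.5677; 2.79*-0.26*|-0.26| = -0.1886; 2.14*-1.98*|-1.98| = -8.3897; 2.8*0.48*|0.48| = 0.6451.
Sum of numerator = -5.3654.
Denominator terms (r*|Q|): 1.43*|1.34| = 1.9162; 2.79*|-0.26| = 0.7254; 2.14*|-1.98| = 4.2372; 2.8*|0.48| = 1.344.
2 * sum of denominator = 2 * 8.2228 = 16.4456.
dQ = --5.3654 / 16.4456 = 0.3263 m^3/s.

0.3263


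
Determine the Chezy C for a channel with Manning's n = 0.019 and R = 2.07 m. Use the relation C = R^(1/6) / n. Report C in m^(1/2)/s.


The Chezy coefficient relates to Manning's n through C = R^(1/6) / n.
R^(1/6) = 2.07^(1/6) = 1.128916.
C = 1.128916 / 0.019 = 59.42 m^(1/2)/s.

59.42


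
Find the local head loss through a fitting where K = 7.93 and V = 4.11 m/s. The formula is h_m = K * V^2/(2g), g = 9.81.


Minor loss formula: h_m = K * V^2/(2g).
V^2 = 4.11^2 = 16.8921.
V^2/(2g) = 16.8921 / 19.62 = 0.861 m.
h_m = 7.93 * 0.861 = 6.8274 m.

6.8274


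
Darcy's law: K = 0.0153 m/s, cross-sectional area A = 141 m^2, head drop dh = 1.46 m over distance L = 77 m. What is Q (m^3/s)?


Darcy's law: Q = K * A * i, where i = dh/L.
Hydraulic gradient i = 1.46 / 77 = 0.018961.
Q = 0.0153 * 141 * 0.018961
  = 0.0409 m^3/s.

0.0409


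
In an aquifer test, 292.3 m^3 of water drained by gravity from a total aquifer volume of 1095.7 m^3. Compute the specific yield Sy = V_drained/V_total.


Specific yield Sy = Volume drained / Total volume.
Sy = 292.3 / 1095.7
   = 0.2668.

0.2668


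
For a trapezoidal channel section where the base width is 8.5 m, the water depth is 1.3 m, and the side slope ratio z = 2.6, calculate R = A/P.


For a trapezoidal section with side slope z:
A = (b + z*y)*y = (8.5 + 2.6*1.3)*1.3 = 15.444 m^2.
P = b + 2*y*sqrt(1 + z^2) = 8.5 + 2*1.3*sqrt(1 + 2.6^2) = 15.743 m.
R = A/P = 15.444 / 15.743 = 0.981 m.

0.981


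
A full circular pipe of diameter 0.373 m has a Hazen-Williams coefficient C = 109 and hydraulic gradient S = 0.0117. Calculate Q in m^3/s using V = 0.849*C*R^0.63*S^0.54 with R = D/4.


For a full circular pipe, R = D/4 = 0.373/4 = 0.0932 m.
V = 0.849 * 109 * 0.0932^0.63 * 0.0117^0.54
  = 0.849 * 109 * 0.224326 * 0.090536
  = 1.8795 m/s.
Pipe area A = pi*D^2/4 = pi*0.373^2/4 = 0.1093 m^2.
Q = A * V = 0.1093 * 1.8795 = 0.2054 m^3/s.

0.2054


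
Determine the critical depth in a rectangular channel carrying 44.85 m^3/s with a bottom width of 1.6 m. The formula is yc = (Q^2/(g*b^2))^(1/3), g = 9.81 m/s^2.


Using yc = (Q^2 / (g * b^2))^(1/3):
Q^2 = 44.85^2 = 2011.52.
g * b^2 = 9.81 * 1.6^2 = 9.81 * 2.56 = 25.11.
Q^2 / (g*b^2) = 2011.52 / 25.11 = 80.1083.
yc = 80.1083^(1/3) = 4.3106 m.

4.3106


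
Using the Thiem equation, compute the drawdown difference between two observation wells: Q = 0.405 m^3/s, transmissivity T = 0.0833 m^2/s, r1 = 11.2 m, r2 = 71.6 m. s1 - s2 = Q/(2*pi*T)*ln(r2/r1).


Thiem equation: s1 - s2 = Q/(2*pi*T) * ln(r2/r1).
ln(r2/r1) = ln(71.6/11.2) = 1.8552.
Q/(2*pi*T) = 0.405 / (2*pi*0.0833) = 0.405 / 0.5234 = 0.7738.
s1 - s2 = 0.7738 * 1.8552 = 1.4355 m.

1.4355


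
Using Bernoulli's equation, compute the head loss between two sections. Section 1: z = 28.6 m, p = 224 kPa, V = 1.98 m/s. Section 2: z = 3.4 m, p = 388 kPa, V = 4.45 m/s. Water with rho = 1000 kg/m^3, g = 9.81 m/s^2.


Total head at each section: H = z + p/(rho*g) + V^2/(2g).
H1 = 28.6 + 224*1000/(1000*9.81) + 1.98^2/(2*9.81)
   = 28.6 + 22.834 + 0.1998
   = 51.634 m.
H2 = 3.4 + 388*1000/(1000*9.81) + 4.45^2/(2*9.81)
   = 3.4 + 39.551 + 1.0093
   = 43.961 m.
h_L = H1 - H2 = 51.634 - 43.961 = 7.673 m.

7.673


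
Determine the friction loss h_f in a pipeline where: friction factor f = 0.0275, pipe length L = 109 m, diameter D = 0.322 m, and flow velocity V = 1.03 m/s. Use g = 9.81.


Darcy-Weisbach equation: h_f = f * (L/D) * V^2/(2g).
f * L/D = 0.0275 * 109/0.322 = 9.309.
V^2/(2g) = 1.03^2 / (2*9.81) = 1.0609 / 19.62 = 0.0541 m.
h_f = 9.309 * 0.0541 = 0.503 m.

0.503
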